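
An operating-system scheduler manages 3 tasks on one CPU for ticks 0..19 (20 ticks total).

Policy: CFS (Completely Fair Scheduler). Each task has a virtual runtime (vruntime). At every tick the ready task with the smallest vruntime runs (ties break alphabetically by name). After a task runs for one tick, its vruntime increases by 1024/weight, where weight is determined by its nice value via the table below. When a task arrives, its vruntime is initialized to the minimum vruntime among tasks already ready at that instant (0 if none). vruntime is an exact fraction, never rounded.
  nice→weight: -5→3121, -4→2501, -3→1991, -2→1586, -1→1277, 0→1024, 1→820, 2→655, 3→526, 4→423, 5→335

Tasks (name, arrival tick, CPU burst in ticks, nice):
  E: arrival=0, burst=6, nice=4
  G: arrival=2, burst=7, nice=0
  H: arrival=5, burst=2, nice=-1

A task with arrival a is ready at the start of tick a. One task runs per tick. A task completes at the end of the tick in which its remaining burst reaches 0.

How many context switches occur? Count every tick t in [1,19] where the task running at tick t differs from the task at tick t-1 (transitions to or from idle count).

context switches = 9

t=0: vr[E=0] → run E
t=1: vr[E=1024/423] → run E
t=2: vr[E=2048/423 G=2048/423] → run E
t=3: vr[E=1024/141 G=2048/423] → run G
t=4: vr[E=1024/141 G=2471/423] → run G
t=5: vr[E=1024/141 G=2894/423 H=2894/423] → run G
t=6: vr[E=1024/141 G=3317/423 H=2894/423] → run H
t=7: vr[E=1024/141 G=3317/423 H=4128790/540171] → run E
t=8: vr[E=4096/423 G=3317/423 H=4128790/540171] → run H
t=9: vr[E=4096/423 G=3317/423] → run G
t=10: vr[E=4096/423 G=3740/423] → run G
t=11: vr[E=4096/423 G=4163/423] → run E
t=12: vr[E=5120/423 G=4163/423] → run G
t=13: vr[E=5120/423 G=4586/423] → run G
t=14: vr[E=5120/423] → run E
t=15: (idle)
t=16: (idle)
t=17: (idle)
t=18: (idle)
t=19: (idle)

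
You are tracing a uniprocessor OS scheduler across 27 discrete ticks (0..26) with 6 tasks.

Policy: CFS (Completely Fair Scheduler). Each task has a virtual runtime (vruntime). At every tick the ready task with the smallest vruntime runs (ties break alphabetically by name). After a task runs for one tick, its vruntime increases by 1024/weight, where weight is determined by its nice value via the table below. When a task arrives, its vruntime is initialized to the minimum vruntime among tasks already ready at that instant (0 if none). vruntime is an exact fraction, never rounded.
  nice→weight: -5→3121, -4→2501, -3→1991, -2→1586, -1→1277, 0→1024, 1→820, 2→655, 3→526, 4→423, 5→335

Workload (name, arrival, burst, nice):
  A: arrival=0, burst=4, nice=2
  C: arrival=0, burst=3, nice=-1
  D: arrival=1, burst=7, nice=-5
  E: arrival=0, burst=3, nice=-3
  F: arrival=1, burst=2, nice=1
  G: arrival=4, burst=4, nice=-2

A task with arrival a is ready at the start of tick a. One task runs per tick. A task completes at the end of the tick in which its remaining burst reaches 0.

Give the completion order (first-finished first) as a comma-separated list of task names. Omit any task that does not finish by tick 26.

completion order = E, F, C, G, D, A

t=0: vr[A=0 C=0 E=0] → run A
t=1: vr[A=1024/655 C=0 D=0 E=0 F=0] → run C
t=2: vr[A=1024/655 C=1024/1277 D=0 E=0 F=0] → run D
t=3: vr[A=1024/655 C=1024/1277 D=1024/3121 E=0 F=0] → run E
t=4: vr[A=1024/655 C=1024/1277 D=1024/3121 E=1024/1991 F=0 G=0] → run F
t=5: vr[A=1024/655 C=1024/1277 D=1024/3121 E=1024/1991 F=256/205 G=0] → run G
t=6: vr[A=1024/655 C=1024/1277 D=1024/3121 E=1024/1991 F=256/205 G=512/793] → run D
t=7: vr[A=1024/655 C=1024/1277 D=2048/3121 E=1024/1991 F=256/205 G=512/793] → run E
t=8: vr[A=1024/655 C=1024/1277 D=2048/3121 E=2048/1991 F=256/205 G=512/793] → run G
t=9: vr[A=1024/655 C=1024/1277 D=2048/3121 E=2048/1991 F=256/205 G=1024/793] → run D
t=10: vr[A=1024/655 C=1024/1277 D=3072/3121 E=2048/1991 F=256/205 G=1024/793] → run C
t=11: vr[A=1024/655 C=2048/1277 D=3072/3121 E=2048/1991 F=256/205 G=1024/793] → run D
t=12: vr[A=1024/655 C=2048/1277 D=4096/3121 E=2048/1991 F=256/205 G=1024/793] → run E
t=13: vr[A=1024/655 C=2048/1277 D=4096/3121 F=256/205 G=1024/793] → run F
t=14: vr[A=1024/655 C=2048/1277 D=4096/3121 G=1024/793] → run G
t=15: vr[A=1024/655 C=2048/1277 D=4096/3121 G=1536/793] → run D
t=16: vr[A=1024/655 C=2048/1277 D=5120/3121 G=1536/793] → run A
t=17: vr[A=2048/655 C=2048/1277 D=5120/3121 G=1536/793] → run C
t=18: vr[A=2048/655 D=5120/3121 G=1536/793] → run D
t=19: vr[A=2048/655 D=6144/3121 G=1536/793] → run G
t=20: vr[A=2048/655 D=6144/3121] → run D
t=21: vr[A=2048/655] → run A
t=22: vr[A=3072/655] → run A
t=23: (idle)
t=24: (idle)
t=25: (idle)
t=26: (idle)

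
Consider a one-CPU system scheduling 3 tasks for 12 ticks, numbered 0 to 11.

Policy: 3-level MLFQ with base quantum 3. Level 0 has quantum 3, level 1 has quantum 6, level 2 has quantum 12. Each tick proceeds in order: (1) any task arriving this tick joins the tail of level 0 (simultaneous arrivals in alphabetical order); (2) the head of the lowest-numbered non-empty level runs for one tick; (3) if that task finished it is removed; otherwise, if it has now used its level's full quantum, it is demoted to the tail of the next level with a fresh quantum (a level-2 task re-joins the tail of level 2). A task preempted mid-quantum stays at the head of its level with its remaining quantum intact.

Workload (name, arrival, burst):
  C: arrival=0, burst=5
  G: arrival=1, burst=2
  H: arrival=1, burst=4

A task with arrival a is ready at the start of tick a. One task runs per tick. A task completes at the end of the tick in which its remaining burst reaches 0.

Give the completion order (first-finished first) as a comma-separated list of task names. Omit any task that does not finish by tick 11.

t=0: L0/L1/L2 = C/-/- → run C
t=1: L0/L1/L2 = CGH/-/- → run C
t=2: L0/L1/L2 = CGH/-/- → run C
t=3: L0/L1/L2 = GH/C/- → run G
t=4: L0/L1/L2 = GH/C/- → run G
t=5: L0/L1/L2 = H/C/- → run H
t=6: L0/L1/L2 = H/C/- → run H
t=7: L0/L1/L2 = H/C/- → run H
t=8: L0/L1/L2 = -/CH/- → run C
t=9: L0/L1/L2 = -/CH/- → run C
t=10: L0/L1/L2 = -/H/- → run H
t=11: (idle)

completion order = G, C, H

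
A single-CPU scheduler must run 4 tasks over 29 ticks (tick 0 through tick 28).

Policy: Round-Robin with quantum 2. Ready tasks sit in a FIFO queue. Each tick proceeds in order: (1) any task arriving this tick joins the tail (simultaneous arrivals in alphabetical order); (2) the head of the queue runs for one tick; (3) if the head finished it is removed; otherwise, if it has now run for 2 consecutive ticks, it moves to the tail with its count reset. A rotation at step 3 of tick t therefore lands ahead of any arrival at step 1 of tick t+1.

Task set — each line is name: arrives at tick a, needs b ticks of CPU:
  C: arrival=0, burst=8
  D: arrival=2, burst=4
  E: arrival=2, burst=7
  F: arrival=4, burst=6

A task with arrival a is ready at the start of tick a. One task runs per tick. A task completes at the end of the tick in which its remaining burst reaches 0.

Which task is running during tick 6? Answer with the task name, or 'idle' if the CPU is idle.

t=0: queue=[C] q_used=0 → run C
t=1: queue=[C] q_used=1 → run C
t=2: queue=[C,D,E] q_used=0 → run C
t=3: queue=[C,D,E] q_used=1 → run C
t=4: queue=[D,E,C,F] q_used=0 → run D
t=5: queue=[D,E,C,F] q_used=1 → run D
t=6: queue=[E,C,F,D] q_used=0 → run E
t=7: queue=[E,C,F,D] q_used=1 → run E
t=8: queue=[C,F,D,E] q_used=0 → run C
t=9: queue=[C,F,D,E] q_used=1 → run C
t=10: queue=[F,D,E,C] q_used=0 → run F
t=11: queue=[F,D,E,C] q_used=1 → run F
t=12: queue=[D,E,C,F] q_used=0 → run D
t=13: queue=[D,E,C,F] q_used=1 → run D
t=14: queue=[E,C,F] q_used=0 → run E
t=15: queue=[E,C,F] q_used=1 → run E
t=16: queue=[C,F,E] q_used=0 → run C
t=17: queue=[C,F,E] q_used=1 → run C
t=18: queue=[F,E] q_used=0 → run F
t=19: queue=[F,E] q_used=1 → run F
t=20: queue=[E,F] q_used=0 → run E
t=21: queue=[E,F] q_used=1 → run E
t=22: queue=[F,E] q_used=0 → run F
t=23: queue=[F,E] q_used=1 → run F
t=24: queue=[E] q_used=0 → run E
t=25: (idle)
t=26: (idle)
t=27: (idle)
t=28: (idle)

running at tick 6 = E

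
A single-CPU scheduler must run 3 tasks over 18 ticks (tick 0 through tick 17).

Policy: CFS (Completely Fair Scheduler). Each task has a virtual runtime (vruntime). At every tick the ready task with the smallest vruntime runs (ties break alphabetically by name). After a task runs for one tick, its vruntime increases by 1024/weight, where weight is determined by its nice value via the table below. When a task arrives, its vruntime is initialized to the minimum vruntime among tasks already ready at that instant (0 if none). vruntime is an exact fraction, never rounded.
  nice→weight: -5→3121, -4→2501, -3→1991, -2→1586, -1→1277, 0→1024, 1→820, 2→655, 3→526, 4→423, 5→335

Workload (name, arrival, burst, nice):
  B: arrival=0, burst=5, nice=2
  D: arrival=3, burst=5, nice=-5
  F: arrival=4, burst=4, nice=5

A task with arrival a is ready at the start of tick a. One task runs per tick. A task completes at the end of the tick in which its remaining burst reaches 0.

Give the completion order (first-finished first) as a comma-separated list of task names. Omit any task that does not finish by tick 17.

completion order = D, B, F

t=0: vr[B=0] → run B
t=1: vr[B=1024/655] → run B
t=2: vr[B=2048/655] → run B
t=3: vr[B=3072/655 D=3072/655] → run B
t=4: vr[B=4096/655 D=3072/655 F=3072/655] → run D
t=5: vr[B=4096/655 D=10258432/2044255 F=3072/655] → run F
t=6: vr[B=4096/655 D=10258432/2044255 F=339968/43885] → run D
t=7: vr[B=4096/655 D=10929152/2044255 F=339968/43885] → run D
t=8: vr[B=4096/655 D=11599872/2044255 F=339968/43885] → run D
t=9: vr[B=4096/655 D=12270592/2044255 F=339968/43885] → run D
t=10: vr[B=4096/655 F=339968/43885] → run B
t=11: vr[F=339968/43885] → run F
t=12: vr[F=474112/43885] → run F
t=13: vr[F=608256/43885] → run F
t=14: (idle)
t=15: (idle)
t=16: (idle)
t=17: (idle)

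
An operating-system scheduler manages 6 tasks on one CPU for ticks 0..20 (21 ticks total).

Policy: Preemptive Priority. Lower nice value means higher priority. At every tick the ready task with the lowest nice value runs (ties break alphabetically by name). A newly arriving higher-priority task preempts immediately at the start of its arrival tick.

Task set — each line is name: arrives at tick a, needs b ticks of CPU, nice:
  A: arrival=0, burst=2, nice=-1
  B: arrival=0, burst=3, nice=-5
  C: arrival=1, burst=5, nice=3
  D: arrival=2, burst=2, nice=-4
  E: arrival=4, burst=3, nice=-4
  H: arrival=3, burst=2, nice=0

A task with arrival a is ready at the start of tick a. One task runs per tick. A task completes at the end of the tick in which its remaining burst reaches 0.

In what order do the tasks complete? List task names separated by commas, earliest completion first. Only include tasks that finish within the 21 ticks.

completion order = B, D, E, A, H, C

t=0: ready={A,B} → run B
t=1: ready={A,B,C} → run B
t=2: ready={A,B,C,D} → run B
t=3: ready={A,C,D,H} → run D
t=4: ready={A,C,D,E,H} → run D
t=5: ready={A,C,E,H} → run E
t=6: ready={A,C,E,H} → run E
t=7: ready={A,C,E,H} → run E
t=8: ready={A,C,H} → run A
t=9: ready={A,C,H} → run A
t=10: ready={C,H} → run H
t=11: ready={C,H} → run H
t=12: ready={C} → run C
t=13: ready={C} → run C
t=14: ready={C} → run C
t=15: ready={C} → run C
t=16: ready={C} → run C
t=17: (idle)
t=18: (idle)
t=19: (idle)
t=20: (idle)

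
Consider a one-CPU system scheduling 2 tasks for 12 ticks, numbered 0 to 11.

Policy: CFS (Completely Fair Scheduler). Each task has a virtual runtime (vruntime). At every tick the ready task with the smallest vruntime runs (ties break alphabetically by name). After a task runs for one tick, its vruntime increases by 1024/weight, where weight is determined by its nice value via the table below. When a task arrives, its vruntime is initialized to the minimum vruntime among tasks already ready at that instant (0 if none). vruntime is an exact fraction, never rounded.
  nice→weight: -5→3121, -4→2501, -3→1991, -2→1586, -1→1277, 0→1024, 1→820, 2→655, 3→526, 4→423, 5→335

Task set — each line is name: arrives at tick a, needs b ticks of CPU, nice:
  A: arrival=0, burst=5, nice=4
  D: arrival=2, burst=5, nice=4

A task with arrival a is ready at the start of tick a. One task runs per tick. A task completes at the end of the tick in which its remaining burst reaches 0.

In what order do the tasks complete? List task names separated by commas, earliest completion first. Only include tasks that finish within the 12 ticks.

t=0: vr[A=0] → run A
t=1: vr[A=1024/423] → run A
t=2: vr[A=2048/423 D=2048/423] → run A
t=3: vr[A=1024/141 D=2048/423] → run D
t=4: vr[A=1024/141 D=1024/141] → run A
t=5: vr[A=4096/423 D=1024/141] → run D
t=6: vr[A=4096/423 D=4096/423] → run A
t=7: vr[D=4096/423] → run D
t=8: vr[D=5120/423] → run D
t=9: vr[D=2048/141] → run D
t=10: (idle)
t=11: (idle)

completion order = A, D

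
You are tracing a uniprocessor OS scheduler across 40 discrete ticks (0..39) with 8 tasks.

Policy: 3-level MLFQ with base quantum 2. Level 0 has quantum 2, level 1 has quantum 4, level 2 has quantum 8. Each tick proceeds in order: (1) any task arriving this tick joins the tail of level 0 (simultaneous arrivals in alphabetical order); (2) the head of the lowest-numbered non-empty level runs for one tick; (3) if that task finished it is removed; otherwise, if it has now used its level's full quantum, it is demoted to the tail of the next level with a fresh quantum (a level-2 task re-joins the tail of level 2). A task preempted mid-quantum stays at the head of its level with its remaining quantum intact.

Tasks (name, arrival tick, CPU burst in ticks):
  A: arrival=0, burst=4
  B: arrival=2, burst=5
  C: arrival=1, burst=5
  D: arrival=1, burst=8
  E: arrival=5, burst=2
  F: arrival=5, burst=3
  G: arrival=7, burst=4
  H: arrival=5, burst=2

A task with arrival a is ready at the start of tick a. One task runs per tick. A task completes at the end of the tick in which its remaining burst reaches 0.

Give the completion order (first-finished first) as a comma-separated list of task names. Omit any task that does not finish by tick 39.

completion order = E, H, A, C, B, F, G, D

t=0: L0/L1/L2 = A/-/- → run A
t=1: L0/L1/L2 = ACD/-/- → run A
t=2: L0/L1/L2 = CDB/A/- → run C
t=3: L0/L1/L2 = CDB/A/- → run C
t=4: L0/L1/L2 = DB/AC/- → run D
t=5: L0/L1/L2 = DBEFH/AC/- → run D
t=6: L0/L1/L2 = BEFH/ACD/- → run B
t=7: L0/L1/L2 = BEFHG/ACD/- → run B
t=8: L0/L1/L2 = EFHG/ACDB/- → run E
t=9: L0/L1/L2 = EFHG/ACDB/- → run E
t=10: L0/L1/L2 = FHG/ACDB/- → run F
t=11: L0/L1/L2 = FHG/ACDB/- → run F
t=12: L0/L1/L2 = HG/ACDBF/- → run H
t=13: L0/L1/L2 = HG/ACDBF/- → run H
t=14: L0/L1/L2 = G/ACDBF/- → run G
t=15: L0/L1/L2 = G/ACDBF/- → run G
t=16: L0/L1/L2 = -/ACDBFG/- → run A
t=17: L0/L1/L2 = -/ACDBFG/- → run A
t=18: L0/L1/L2 = -/CDBFG/- → run C
t=19: L0/L1/L2 = -/CDBFG/- → run C
t=20: L0/L1/L2 = -/CDBFG/- → run C
t=21: L0/L1/L2 = -/DBFG/- → run D
t=22: L0/L1/L2 = -/DBFG/- → run D
t=23: L0/L1/L2 = -/DBFG/- → run D
t=24: L0/L1/L2 = -/DBFG/- → run D
t=25: L0/L1/L2 = -/BFG/D → run B
t=26: L0/L1/L2 = -/BFG/D → run B
t=27: L0/L1/L2 = -/BFG/D → run B
t=28: L0/L1/L2 = -/FG/D → run F
t=29: L0/L1/L2 = -/G/D → run G
t=30: L0/L1/L2 = -/G/D → run G
t=31: L0/L1/L2 = -/-/D → run D
t=32: L0/L1/L2 = -/-/D → run D
t=33: (idle)
t=34: (idle)
t=35: (idle)
t=36: (idle)
t=37: (idle)
t=38: (idle)
t=39: (idle)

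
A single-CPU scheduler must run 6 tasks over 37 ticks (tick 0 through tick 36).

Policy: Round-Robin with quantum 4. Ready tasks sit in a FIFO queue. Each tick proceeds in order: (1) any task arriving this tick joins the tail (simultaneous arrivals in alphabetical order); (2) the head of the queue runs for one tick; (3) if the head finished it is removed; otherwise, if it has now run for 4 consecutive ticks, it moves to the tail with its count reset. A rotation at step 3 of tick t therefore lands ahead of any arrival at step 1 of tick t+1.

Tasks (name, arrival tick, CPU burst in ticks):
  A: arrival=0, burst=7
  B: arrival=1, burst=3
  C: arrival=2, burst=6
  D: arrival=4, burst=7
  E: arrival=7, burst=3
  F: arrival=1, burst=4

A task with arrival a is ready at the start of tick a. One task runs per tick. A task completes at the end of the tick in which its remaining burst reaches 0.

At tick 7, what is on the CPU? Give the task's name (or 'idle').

running at tick 7 = F

t=0: queue=[A] q_used=0 → run A
t=1: queue=[A,B,F] q_used=1 → run A
t=2: queue=[A,B,F,C] q_used=2 → run A
t=3: queue=[A,B,F,C] q_used=3 → run A
t=4: queue=[B,F,C,A,D] q_used=0 → run B
t=5: queue=[B,F,C,A,D] q_used=1 → run B
t=6: queue=[B,F,C,A,D] q_used=2 → run B
t=7: queue=[F,C,A,D,E] q_used=0 → run F
t=8: queue=[F,C,A,D,E] q_used=1 → run F
t=9: queue=[F,C,A,D,E] q_used=2 → run F
t=10: queue=[F,C,A,D,E] q_used=3 → run F
t=11: queue=[C,A,D,E] q_used=0 → run C
t=12: queue=[C,A,D,E] q_used=1 → run C
t=13: queue=[C,A,D,E] q_used=2 → run C
t=14: queue=[C,A,D,E] q_used=3 → run C
t=15: queue=[A,D,E,C] q_used=0 → run A
t=16: queue=[A,D,E,C] q_used=1 → run A
t=17: queue=[A,D,E,C] q_used=2 → run A
t=18: queue=[D,E,C] q_used=0 → run D
t=19: queue=[D,E,C] q_used=1 → run D
t=20: queue=[D,E,C] q_used=2 → run D
t=21: queue=[D,E,C] q_used=3 → run D
t=22: queue=[E,C,D] q_used=0 → run E
t=23: queue=[E,C,D] q_used=1 → run E
t=24: queue=[E,C,D] q_used=2 → run E
t=25: queue=[C,D] q_used=0 → run C
t=26: queue=[C,D] q_used=1 → run C
t=27: queue=[D] q_used=0 → run D
t=28: queue=[D] q_used=1 → run D
t=29: queue=[D] q_used=2 → run D
t=30: (idle)
t=31: (idle)
t=32: (idle)
t=33: (idle)
t=34: (idle)
t=35: (idle)
t=36: (idle)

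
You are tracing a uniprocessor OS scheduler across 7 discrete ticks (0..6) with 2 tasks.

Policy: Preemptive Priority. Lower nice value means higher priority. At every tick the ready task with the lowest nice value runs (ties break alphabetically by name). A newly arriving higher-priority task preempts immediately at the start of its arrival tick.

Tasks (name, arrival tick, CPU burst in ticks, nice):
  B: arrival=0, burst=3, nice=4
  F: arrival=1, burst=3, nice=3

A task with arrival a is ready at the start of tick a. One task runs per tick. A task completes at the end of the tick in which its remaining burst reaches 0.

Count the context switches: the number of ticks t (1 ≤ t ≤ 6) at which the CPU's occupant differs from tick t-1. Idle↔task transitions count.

context switches = 3

t=0: ready={B} → run B
t=1: ready={B,F} → run F
t=2: ready={B,F} → run F
t=3: ready={B,F} → run F
t=4: ready={B} → run B
t=5: ready={B} → run B
t=6: (idle)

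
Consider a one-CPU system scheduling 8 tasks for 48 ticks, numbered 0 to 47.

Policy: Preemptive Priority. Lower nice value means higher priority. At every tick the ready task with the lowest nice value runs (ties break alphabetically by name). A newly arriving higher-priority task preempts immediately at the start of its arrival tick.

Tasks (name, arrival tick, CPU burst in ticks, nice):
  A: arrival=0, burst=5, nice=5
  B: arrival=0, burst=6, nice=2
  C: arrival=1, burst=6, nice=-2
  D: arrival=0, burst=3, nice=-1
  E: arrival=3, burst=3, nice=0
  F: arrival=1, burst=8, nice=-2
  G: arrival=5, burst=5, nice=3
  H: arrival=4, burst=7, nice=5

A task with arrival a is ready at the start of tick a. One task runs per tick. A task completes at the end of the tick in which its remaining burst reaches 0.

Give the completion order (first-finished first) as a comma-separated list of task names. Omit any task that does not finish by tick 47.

completion order = C, F, D, E, B, G, A, H

t=0: ready={A,B,D} → run D
t=1: ready={A,B,C,D,F} → run C
t=2: ready={A,B,C,D,F} → run C
t=3: ready={A,B,C,D,E,F} → run C
t=4: ready={A,B,C,D,E,F,H} → run C
t=5: ready={A,B,C,D,E,F,G,H} → run C
t=6: ready={A,B,C,D,E,F,G,H} → run C
t=7: ready={A,B,D,E,F,G,H} → run F
t=8: ready={A,B,D,E,F,G,H} → run F
t=9: ready={A,B,D,E,F,G,H} → run F
t=10: ready={A,B,D,E,F,G,H} → run F
t=11: ready={A,B,D,E,F,G,H} → run F
t=12: ready={A,B,D,E,F,G,H} → run F
t=13: ready={A,B,D,E,F,G,H} → run F
t=14: ready={A,B,D,E,F,G,H} → run F
t=15: ready={A,B,D,E,G,H} → run D
t=16: ready={A,B,D,E,G,H} → run D
t=17: ready={A,B,E,G,H} → run E
t=18: ready={A,B,E,G,H} → run E
t=19: ready={A,B,E,G,H} → run E
t=20: ready={A,B,G,H} → run B
t=21: ready={A,B,G,H} → run B
t=22: ready={A,B,G,H} → run B
t=23: ready={A,B,G,H} → run B
t=24: ready={A,B,G,H} → run B
t=25: ready={A,B,G,H} → run B
t=26: ready={A,G,H} → run G
t=27: ready={A,G,H} → run G
t=28: ready={A,G,H} → run G
t=29: ready={A,G,H} → run G
t=30: ready={A,G,H} → run G
t=31: ready={A,H} → run A
t=32: ready={A,H} → run A
t=33: ready={A,H} → run A
t=34: ready={A,H} → run A
t=35: ready={A,H} → run A
t=36: ready={H} → run H
t=37: ready={H} → run H
t=38: ready={H} → run H
t=39: ready={H} → run H
t=40: ready={H} → run H
t=41: ready={H} → run H
t=42: ready={H} → run H
t=43: (idle)
t=44: (idle)
t=45: (idle)
t=46: (idle)
t=47: (idle)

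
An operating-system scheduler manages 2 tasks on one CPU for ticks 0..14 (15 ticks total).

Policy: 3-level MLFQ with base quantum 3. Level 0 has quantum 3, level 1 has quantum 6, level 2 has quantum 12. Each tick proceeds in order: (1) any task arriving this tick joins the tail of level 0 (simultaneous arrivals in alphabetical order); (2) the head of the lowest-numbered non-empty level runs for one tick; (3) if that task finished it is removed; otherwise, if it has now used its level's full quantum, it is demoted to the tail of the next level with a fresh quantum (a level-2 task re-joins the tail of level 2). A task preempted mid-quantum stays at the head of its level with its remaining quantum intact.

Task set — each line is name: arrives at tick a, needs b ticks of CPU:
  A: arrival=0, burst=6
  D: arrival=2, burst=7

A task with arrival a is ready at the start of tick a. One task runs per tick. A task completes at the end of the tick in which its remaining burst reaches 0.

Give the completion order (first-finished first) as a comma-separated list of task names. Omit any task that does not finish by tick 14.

completion order = A, D

t=0: L0/L1/L2 = A/-/- → run A
t=1: L0/L1/L2 = A/-/- → run A
t=2: L0/L1/L2 = AD/-/- → run A
t=3: L0/L1/L2 = D/A/- → run D
t=4: L0/L1/L2 = D/A/- → run D
t=5: L0/L1/L2 = D/A/- → run D
t=6: L0/L1/L2 = -/AD/- → run A
t=7: L0/L1/L2 = -/AD/- → run A
t=8: L0/L1/L2 = -/AD/- → run A
t=9: L0/L1/L2 = -/D/- → run D
t=10: L0/L1/L2 = -/D/- → run D
t=11: L0/L1/L2 = -/D/- → run D
t=12: L0/L1/L2 = -/D/- → run D
t=13: (idle)
t=14: (idle)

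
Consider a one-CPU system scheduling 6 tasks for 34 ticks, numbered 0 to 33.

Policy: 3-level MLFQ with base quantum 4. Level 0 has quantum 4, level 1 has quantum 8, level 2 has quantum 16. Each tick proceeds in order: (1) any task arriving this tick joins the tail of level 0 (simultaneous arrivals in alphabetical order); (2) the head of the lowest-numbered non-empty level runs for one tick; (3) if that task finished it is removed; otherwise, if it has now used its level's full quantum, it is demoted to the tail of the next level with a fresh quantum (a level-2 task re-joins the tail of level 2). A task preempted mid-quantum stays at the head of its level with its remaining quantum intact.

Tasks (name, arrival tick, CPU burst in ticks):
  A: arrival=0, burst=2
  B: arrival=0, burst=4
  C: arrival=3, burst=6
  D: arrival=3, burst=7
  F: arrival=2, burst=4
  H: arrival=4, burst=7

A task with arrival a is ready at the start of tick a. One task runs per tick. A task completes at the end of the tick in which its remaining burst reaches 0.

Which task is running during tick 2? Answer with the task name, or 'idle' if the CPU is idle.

t=0: L0/L1/L2 = AB/-/- → run A
t=1: L0/L1/L2 = AB/-/- → run A
t=2: L0/L1/L2 = BF/-/- → run B
t=3: L0/L1/L2 = BFCD/-/- → run B
t=4: L0/L1/L2 = BFCDH/-/- → run B
t=5: L0/L1/L2 = BFCDH/-/- → run B
t=6: L0/L1/L2 = FCDH/-/- → run F
t=7: L0/L1/L2 = FCDH/-/- → run F
t=8: L0/L1/L2 = FCDH/-/- → run F
t=9: L0/L1/L2 = FCDH/-/- → run F
t=10: L0/L1/L2 = CDH/-/- → run C
t=11: L0/L1/L2 = CDH/-/- → run C
t=12: L0/L1/L2 = CDH/-/- → run C
t=13: L0/L1/L2 = CDH/-/- → run C
t=14: L0/L1/L2 = DH/C/- → run D
t=15: L0/L1/L2 = DH/C/- → run D
t=16: L0/L1/L2 = DH/C/- → run D
t=17: L0/L1/L2 = DH/C/- → run D
t=18: L0/L1/L2 = H/CD/- → run H
t=19: L0/L1/L2 = H/CD/- → run H
t=20: L0/L1/L2 = H/CD/- → run H
t=21: L0/L1/L2 = H/CD/- → run H
t=22: L0/L1/L2 = -/CDH/- → run C
t=23: L0/L1/L2 = -/CDH/- → run C
t=24: L0/L1/L2 = -/DH/- → run D
t=25: L0/L1/L2 = -/DH/- → run D
t=26: L0/L1/L2 = -/DH/- → run D
t=27: L0/L1/L2 = -/H/- → run H
t=28: L0/L1/L2 = -/H/- → run H
t=29: L0/L1/L2 = -/H/- → run H
t=30: (idle)
t=31: (idle)
t=32: (idle)
t=33: (idle)

running at tick 2 = B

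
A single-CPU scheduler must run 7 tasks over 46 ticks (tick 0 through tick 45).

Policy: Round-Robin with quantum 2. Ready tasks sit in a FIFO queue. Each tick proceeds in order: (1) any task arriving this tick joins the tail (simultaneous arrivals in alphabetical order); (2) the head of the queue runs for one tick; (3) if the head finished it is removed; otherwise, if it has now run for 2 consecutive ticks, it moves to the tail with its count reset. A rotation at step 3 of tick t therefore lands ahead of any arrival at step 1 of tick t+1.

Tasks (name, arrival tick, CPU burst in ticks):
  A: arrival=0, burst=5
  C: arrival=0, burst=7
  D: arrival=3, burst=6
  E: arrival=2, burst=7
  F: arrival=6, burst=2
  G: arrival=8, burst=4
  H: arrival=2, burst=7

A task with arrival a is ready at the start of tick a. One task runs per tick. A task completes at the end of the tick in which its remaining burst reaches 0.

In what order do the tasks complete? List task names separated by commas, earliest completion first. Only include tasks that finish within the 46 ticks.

t=0: queue=[A,C] q_used=0 → run A
t=1: queue=[A,C] q_used=1 → run A
t=2: queue=[C,A,E,H] q_used=0 → run C
t=3: queue=[C,A,E,H,D] q_used=1 → run C
t=4: queue=[A,E,H,D,C] q_used=0 → run A
t=5: queue=[A,E,H,D,C] q_used=1 → run A
t=6: queue=[E,H,D,C,A,F] q_used=0 → run E
t=7: queue=[E,H,D,C,A,F] q_used=1 → run E
t=8: queue=[H,D,C,A,F,E,G] q_used=0 → run H
t=9: queue=[H,D,C,A,F,E,G] q_used=1 → run H
t=10: queue=[D,C,A,F,E,G,H] q_used=0 → run D
t=11: queue=[D,C,A,F,E,G,H] q_used=1 → run D
t=12: queue=[C,A,F,E,G,H,D] q_used=0 → run C
t=13: queue=[C,A,F,E,G,H,D] q_used=1 → run C
t=14: queue=[A,F,E,G,H,D,C] q_used=0 → run A
t=15: queue=[F,E,G,H,D,C] q_used=0 → run F
t=16: queue=[F,E,G,H,D,C] q_used=1 → run F
t=17: queue=[E,G,H,D,C] q_used=0 → run E
t=18: queue=[E,G,H,D,C] q_used=1 → run E
t=19: queue=[G,H,D,C,E] q_used=0 → run G
t=20: queue=[G,H,D,C,E] q_used=1 → run G
t=21: queue=[H,D,C,E,G] q_used=0 → run H
t=22: queue=[H,D,C,E,G] q_used=1 → run H
t=23: queue=[D,C,E,G,H] q_used=0 → run D
t=24: queue=[D,C,E,G,H] q_used=1 → run D
t=25: queue=[C,E,G,H,D] q_used=0 → run C
t=26: queue=[C,E,G,H,D] q_used=1 → run C
t=27: queue=[E,G,H,D,C] q_used=0 → run E
t=28: queue=[E,G,H,D,C] q_used=1 → run E
t=29: queue=[G,H,D,C,E] q_used=0 → run G
t=30: queue=[G,H,D,C,E] q_used=1 → run G
t=31: queue=[H,D,C,E] q_used=0 → run H
t=32: queue=[H,D,C,E] q_used=1 → run H
t=33: queue=[D,C,E,H] q_used=0 → run D
t=34: queue=[D,C,E,H] q_used=1 → run D
t=35: queue=[C,E,H] q_used=0 → run C
t=36: queue=[E,H] q_used=0 → run E
t=37: queue=[H] q_used=0 → run H
t=38: (idle)
t=39: (idle)
t=40: (idle)
t=41: (idle)
t=42: (idle)
t=43: (idle)
t=44: (idle)
t=45: (idle)

completion order = A, F, G, D, C, E, H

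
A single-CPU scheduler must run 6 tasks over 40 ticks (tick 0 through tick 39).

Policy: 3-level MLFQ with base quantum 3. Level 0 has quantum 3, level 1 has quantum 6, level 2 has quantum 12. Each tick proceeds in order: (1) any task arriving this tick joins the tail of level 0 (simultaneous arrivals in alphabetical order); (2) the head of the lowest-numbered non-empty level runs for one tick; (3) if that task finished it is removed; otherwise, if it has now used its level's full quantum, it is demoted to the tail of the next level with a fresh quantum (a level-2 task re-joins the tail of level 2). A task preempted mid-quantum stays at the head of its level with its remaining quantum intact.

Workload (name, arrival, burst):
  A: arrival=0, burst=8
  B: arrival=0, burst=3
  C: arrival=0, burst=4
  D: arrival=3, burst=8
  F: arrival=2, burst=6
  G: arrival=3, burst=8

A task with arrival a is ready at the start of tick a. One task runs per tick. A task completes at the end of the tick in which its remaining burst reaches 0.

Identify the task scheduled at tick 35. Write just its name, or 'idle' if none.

running at tick 35 = G

t=0: L0/L1/L2 = ABC/-/- → run A
t=1: L0/L1/L2 = ABC/-/- → run A
t=2: L0/L1/L2 = ABCF/-/- → run A
t=3: L0/L1/L2 = BCFDG/A/- → run B
t=4: L0/L1/L2 = BCFDG/A/- → run B
t=5: L0/L1/L2 = BCFDG/A/- → run B
t=6: L0/L1/L2 = CFDG/A/- → run C
t=7: L0/L1/L2 = CFDG/A/- → run C
t=8: L0/L1/L2 = CFDG/A/- → run C
t=9: L0/L1/L2 = FDG/AC/- → run F
t=10: L0/L1/L2 = FDG/AC/- → run F
t=11: L0/L1/L2 = FDG/AC/- → run F
t=12: L0/L1/L2 = DG/ACF/- → run D
t=13: L0/L1/L2 = DG/ACF/- → run D
t=14: L0/L1/L2 = DG/ACF/- → run D
t=15: L0/L1/L2 = G/ACFD/- → run G
t=16: L0/L1/L2 = G/ACFD/- → run G
t=17: L0/L1/L2 = G/ACFD/- → run G
t=18: L0/L1/L2 = -/ACFDG/- → run A
t=19: L0/L1/L2 = -/ACFDG/- → run A
t=20: L0/L1/L2 = -/ACFDG/- → run A
t=21: L0/L1/L2 = -/ACFDG/- → run A
t=22: L0/L1/L2 = -/ACFDG/- → run A
t=23: L0/L1/L2 = -/CFDG/- → run C
t=24: L0/L1/L2 = -/FDG/- → run F
t=25: L0/L1/L2 = -/FDG/- → run F
t=26: L0/L1/L2 = -/FDG/- → run F
t=27: L0/L1/L2 = -/DG/- → run D
t=28: L0/L1/L2 = -/DG/- → run D
t=29: L0/L1/L2 = -/DG/- → run D
t=30: L0/L1/L2 = -/DG/- → run D
t=31: L0/L1/L2 = -/DG/- → run D
t=32: L0/L1/L2 = -/G/- → run G
t=33: L0/L1/L2 = -/G/- → run G
t=34: L0/L1/L2 = -/G/- → run G
t=35: L0/L1/L2 = -/G/- → run G
t=36: L0/L1/L2 = -/G/- → run G
t=37: (idle)
t=38: (idle)
t=39: (idle)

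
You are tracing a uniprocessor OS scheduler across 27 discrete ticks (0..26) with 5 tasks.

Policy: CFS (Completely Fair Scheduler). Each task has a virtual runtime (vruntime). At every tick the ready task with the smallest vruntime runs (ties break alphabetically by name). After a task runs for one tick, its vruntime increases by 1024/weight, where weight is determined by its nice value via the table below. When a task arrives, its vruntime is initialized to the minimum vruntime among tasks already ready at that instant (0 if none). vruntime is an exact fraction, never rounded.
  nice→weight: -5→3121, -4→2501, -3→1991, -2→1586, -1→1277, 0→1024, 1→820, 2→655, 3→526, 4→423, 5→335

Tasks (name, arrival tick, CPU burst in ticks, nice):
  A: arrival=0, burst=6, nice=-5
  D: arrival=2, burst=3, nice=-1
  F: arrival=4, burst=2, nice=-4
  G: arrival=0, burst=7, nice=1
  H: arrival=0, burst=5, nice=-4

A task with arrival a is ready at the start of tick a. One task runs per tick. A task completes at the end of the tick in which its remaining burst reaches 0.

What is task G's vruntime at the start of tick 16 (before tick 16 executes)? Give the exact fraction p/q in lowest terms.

t=0: vr[A=0 G=0 H=0] → run A
t=1: vr[A=1024/3121 G=0 H=0] → run G
t=2: vr[A=1024/3121 D=0 G=256/205 H=0] → run D
t=3: vr[A=1024/3121 D=1024/1277 G=256/205 H=0] → run H
t=4: vr[A=1024/3121 D=1024/1277 F=1024/3121 G=256/205 H=1024/2501] → run A
t=5: vr[A=2048/3121 D=1024/1277 F=1024/3121 G=256/205 H=1024/2501] → run F
t=6: vr[A=2048/3121 D=1024/1277 F=5756928/7805621 G=256/205 H=1024/2501] → run H
t=7: vr[A=2048/3121 D=1024/1277 F=5756928/7805621 G=256/205 H=2048/2501] → run A
t=8: vr[A=3072/3121 D=1024/1277 F=5756928/7805621 G=256/205 H=2048/2501] → run F
t=9: vr[A=3072/3121 D=1024/1277 G=256/205 H=2048/2501] → run D
t=10: vr[A=3072/3121 D=2048/1277 G=256/205 H=2048/2501] → run H
t=11: vr[A=3072/3121 D=2048/1277 G=256/205 H=3072/2501] → run A
t=12: vr[A=4096/3121 D=2048/1277 G=256/205 H=3072/2501] → run H
t=13: vr[A=4096/3121 D=2048/1277 G=256/205 H=4096/2501] → run G
t=14: vr[A=4096/3121 D=2048/1277 G=512/205 H=4096/2501] → run A
t=15: vr[A=5120/3121 D=2048/1277 G=512/205 H=4096/2501] → run D
t=16: vr[A=5120/3121 G=512/205 H=4096/2501] → run H
t=17: vr[A=5120/3121 G=512/205] → run A
t=18: vr[G=512/205] → run G
t=19: vr[G=768/205] → run G
t=20: vr[G=1024/205] → run G
t=21: vr[G=256/41] → run G
t=22: vr[G=1536/205] → run G
t=23: (idle)
t=24: (idle)
t=25: (idle)
t=26: (idle)

vruntime(G, start of tick 16) = 512/205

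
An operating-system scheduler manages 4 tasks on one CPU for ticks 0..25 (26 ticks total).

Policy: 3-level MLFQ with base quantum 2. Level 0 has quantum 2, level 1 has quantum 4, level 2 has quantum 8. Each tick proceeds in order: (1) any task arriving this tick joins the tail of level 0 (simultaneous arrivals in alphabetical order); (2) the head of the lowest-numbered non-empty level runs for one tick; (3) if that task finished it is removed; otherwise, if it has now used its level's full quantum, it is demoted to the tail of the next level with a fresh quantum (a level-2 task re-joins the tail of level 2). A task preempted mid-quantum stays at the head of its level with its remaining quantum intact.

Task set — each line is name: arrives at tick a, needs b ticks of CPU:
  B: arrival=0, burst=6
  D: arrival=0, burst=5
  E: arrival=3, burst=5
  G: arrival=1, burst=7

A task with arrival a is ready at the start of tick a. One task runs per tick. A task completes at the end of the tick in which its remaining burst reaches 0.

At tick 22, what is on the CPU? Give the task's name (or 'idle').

t=0: L0/L1/L2 = BD/-/- → run B
t=1: L0/L1/L2 = BDG/-/- → run B
t=2: L0/L1/L2 = DG/B/- → run D
t=3: L0/L1/L2 = DGE/B/- → run D
t=4: L0/L1/L2 = GE/BD/- → run G
t=5: L0/L1/L2 = GE/BD/- → run G
t=6: L0/L1/L2 = E/BDG/- → run E
t=7: L0/L1/L2 = E/BDG/- → run E
t=8: L0/L1/L2 = -/BDGE/- → run B
t=9: L0/L1/L2 = -/BDGE/- → run B
t=10: L0/L1/L2 = -/BDGE/- → run B
t=11: L0/L1/L2 = -/BDGE/- → run B
t=12: L0/L1/L2 = -/DGE/- → run D
t=13: L0/L1/L2 = -/DGE/- → run D
t=14: L0/L1/L2 = -/DGE/- → run D
t=15: L0/L1/L2 = -/GE/- → run G
t=16: L0/L1/L2 = -/GE/- → run G
t=17: L0/L1/L2 = -/GE/- → run G
t=18: L0/L1/L2 = -/GE/- → run G
t=19: L0/L1/L2 = -/E/G → run E
t=20: L0/L1/L2 = -/E/G → run E
t=21: L0/L1/L2 = -/E/G → run E
t=22: L0/L1/L2 = -/-/G → run G
t=23: (idle)
t=24: (idle)
t=25: (idle)

running at tick 22 = G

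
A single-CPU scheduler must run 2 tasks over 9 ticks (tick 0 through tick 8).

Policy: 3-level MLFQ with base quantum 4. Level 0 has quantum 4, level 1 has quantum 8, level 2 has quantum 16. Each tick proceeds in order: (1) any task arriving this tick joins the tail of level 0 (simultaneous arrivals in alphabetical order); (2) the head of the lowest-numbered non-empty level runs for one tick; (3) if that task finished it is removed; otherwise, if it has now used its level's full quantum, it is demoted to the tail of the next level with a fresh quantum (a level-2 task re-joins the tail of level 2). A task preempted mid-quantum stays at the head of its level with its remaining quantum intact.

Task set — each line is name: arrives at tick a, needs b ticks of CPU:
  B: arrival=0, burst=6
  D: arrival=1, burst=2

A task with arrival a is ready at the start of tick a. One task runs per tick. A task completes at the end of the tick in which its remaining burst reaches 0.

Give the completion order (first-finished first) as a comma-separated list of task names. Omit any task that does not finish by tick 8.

t=0: L0/L1/L2 = B/-/- → run B
t=1: L0/L1/L2 = BD/-/- → run B
t=2: L0/L1/L2 = BD/-/- → run B
t=3: L0/L1/L2 = BD/-/- → run B
t=4: L0/L1/L2 = D/B/- → run D
t=5: L0/L1/L2 = D/B/- → run D
t=6: L0/L1/L2 = -/B/- → run B
t=7: L0/L1/L2 = -/B/- → run B
t=8: (idle)

completion order = D, B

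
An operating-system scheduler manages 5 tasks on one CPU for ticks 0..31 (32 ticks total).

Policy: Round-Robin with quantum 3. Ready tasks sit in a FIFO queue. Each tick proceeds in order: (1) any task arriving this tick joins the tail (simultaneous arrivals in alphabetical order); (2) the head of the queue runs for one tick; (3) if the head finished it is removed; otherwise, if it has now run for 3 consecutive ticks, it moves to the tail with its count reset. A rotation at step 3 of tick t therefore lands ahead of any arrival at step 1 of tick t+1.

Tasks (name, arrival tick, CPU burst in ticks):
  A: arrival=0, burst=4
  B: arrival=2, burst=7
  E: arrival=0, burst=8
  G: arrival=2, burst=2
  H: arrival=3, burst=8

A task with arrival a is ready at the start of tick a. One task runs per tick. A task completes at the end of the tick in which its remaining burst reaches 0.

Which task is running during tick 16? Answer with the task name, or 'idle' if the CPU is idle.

running at tick 16 = E

t=0: queue=[A,E] q_used=0 → run A
t=1: queue=[A,E] q_used=1 → run A
t=2: queue=[A,E,B,G] q_used=2 → run A
t=3: queue=[E,B,G,A,H] q_used=0 → run E
t=4: queue=[E,B,G,A,H] q_used=1 → run E
t=5: queue=[E,B,G,A,H] q_used=2 → run E
t=6: queue=[B,G,A,H,E] q_used=0 → run B
t=7: queue=[B,G,A,H,E] q_used=1 → run B
t=8: queue=[B,G,A,H,E] q_used=2 → run B
t=9: queue=[G,A,H,E,B] q_used=0 → run G
t=10: queue=[G,A,H,E,B] q_used=1 → run G
t=11: queue=[A,H,E,B] q_used=0 → run A
t=12: queue=[H,E,B] q_used=0 → run H
t=13: queue=[H,E,B] q_used=1 → run H
t=14: queue=[H,E,B] q_used=2 → run H
t=15: queue=[E,B,H] q_used=0 → run E
t=16: queue=[E,B,H] q_used=1 → run E
t=17: queue=[E,B,H] q_used=2 → run E
t=18: queue=[B,H,E] q_used=0 → run B
t=19: queue=[B,H,E] q_used=1 → run B
t=20: queue=[B,H,E] q_used=2 → run B
t=21: queue=[H,E,B] q_used=0 → run H
t=22: queue=[H,E,B] q_used=1 → run H
t=23: queue=[H,E,B] q_used=2 → run H
t=24: queue=[E,B,H] q_used=0 → run E
t=25: queue=[E,B,H] q_used=1 → run E
t=26: queue=[B,H] q_used=0 → run B
t=27: queue=[H] q_used=0 → run H
t=28: queue=[H] q_used=1 → run H
t=29: (idle)
t=30: (idle)
t=31: (idle)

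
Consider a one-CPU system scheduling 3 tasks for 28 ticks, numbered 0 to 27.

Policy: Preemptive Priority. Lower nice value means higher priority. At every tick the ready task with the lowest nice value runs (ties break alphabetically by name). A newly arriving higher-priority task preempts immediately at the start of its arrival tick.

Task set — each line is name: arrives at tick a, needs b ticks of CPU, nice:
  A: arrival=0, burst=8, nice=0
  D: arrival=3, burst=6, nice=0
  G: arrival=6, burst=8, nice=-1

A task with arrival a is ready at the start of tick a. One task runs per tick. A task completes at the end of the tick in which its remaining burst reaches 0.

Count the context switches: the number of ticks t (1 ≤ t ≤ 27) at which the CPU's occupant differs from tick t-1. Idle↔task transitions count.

t=0: ready={A} → run A
t=1: ready={A} → run A
t=2: ready={A} → run A
t=3: ready={A,D} → run A
t=4: ready={A,D} → run A
t=5: ready={A,D} → run A
t=6: ready={A,D,G} → run G
t=7: ready={A,D,G} → run G
t=8: ready={A,D,G} → run G
t=9: ready={A,D,G} → run G
t=10: ready={A,D,G} → run G
t=11: ready={A,D,G} → run G
t=12: ready={A,D,G} → run G
t=13: ready={A,D,G} → run G
t=14: ready={A,D} → run A
t=15: ready={A,D} → run A
t=16: ready={D} → run D
t=17: ready={D} → run D
t=18: ready={D} → run D
t=19: ready={D} → run D
t=20: ready={D} → run D
t=21: ready={D} → run D
t=22: (idle)
t=23: (idle)
t=24: (idle)
t=25: (idle)
t=26: (idle)
t=27: (idle)

context switches = 4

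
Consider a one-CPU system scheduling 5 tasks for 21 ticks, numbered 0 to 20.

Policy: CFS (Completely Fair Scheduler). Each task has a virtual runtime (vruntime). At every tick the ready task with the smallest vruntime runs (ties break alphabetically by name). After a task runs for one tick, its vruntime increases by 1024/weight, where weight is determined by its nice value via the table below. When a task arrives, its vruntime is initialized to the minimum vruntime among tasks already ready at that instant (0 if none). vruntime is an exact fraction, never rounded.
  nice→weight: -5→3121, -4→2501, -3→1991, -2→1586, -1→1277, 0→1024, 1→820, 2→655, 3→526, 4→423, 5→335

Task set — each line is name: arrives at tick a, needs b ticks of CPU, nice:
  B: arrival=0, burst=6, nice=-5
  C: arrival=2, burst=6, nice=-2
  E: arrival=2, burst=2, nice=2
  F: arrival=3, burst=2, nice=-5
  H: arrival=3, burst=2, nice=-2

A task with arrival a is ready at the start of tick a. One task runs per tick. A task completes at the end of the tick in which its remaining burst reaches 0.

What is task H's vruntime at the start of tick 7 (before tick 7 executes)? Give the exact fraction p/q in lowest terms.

t=0: vr[B=0] → run B
t=1: vr[B=1024/3121] → run B
t=2: vr[B=2048/3121 C=2048/3121 E=2048/3121] → run B
t=3: vr[B=3072/3121 C=2048/3121 E=2048/3121 F=2048/3121 H=2048/3121] → run C
t=4: vr[B=3072/3121 C=3222016/2474953 E=2048/3121 F=2048/3121 H=2048/3121] → run E
t=5: vr[B=3072/3121 C=3222016/2474953 E=4537344/2044255 F=2048/3121 H=2048/3121] → run F
t=6: vr[B=3072/3121 C=3222016/2474953 E=4537344/2044255 F=3072/3121 H=2048/3121] → run H
t=7: vr[B=3072/3121 C=3222016/2474953 E=4537344/2044255 F=3072/3121 H=3222016/2474953] → run B
t=8: vr[B=4096/3121 C=3222016/2474953 E=4537344/2044255 F=3072/3121 H=3222016/2474953] → run F
t=9: vr[B=4096/3121 C=3222016/2474953 E=4537344/2044255 H=3222016/2474953] → run C
t=10: vr[B=4096/3121 C=4819968/2474953 E=4537344/2044255 H=3222016/2474953] → run H
t=11: vr[B=4096/3121 C=4819968/2474953 E=4537344/2044255] → run B
t=12: vr[B=5120/3121 C=4819968/2474953 E=4537344/2044255] → run B
t=13: vr[C=4819968/2474953 E=4537344/2044255] → run C
t=14: vr[C=6417920/2474953 E=4537344/2044255] → run E
t=15: vr[C=6417920/2474953] → run C
t=16: vr[C=8015872/2474953] → run C
t=17: vr[C=9613824/2474953] → run C
t=18: (idle)
t=19: (idle)
t=20: (idle)

vruntime(H, start of tick 7) = 3222016/2474953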